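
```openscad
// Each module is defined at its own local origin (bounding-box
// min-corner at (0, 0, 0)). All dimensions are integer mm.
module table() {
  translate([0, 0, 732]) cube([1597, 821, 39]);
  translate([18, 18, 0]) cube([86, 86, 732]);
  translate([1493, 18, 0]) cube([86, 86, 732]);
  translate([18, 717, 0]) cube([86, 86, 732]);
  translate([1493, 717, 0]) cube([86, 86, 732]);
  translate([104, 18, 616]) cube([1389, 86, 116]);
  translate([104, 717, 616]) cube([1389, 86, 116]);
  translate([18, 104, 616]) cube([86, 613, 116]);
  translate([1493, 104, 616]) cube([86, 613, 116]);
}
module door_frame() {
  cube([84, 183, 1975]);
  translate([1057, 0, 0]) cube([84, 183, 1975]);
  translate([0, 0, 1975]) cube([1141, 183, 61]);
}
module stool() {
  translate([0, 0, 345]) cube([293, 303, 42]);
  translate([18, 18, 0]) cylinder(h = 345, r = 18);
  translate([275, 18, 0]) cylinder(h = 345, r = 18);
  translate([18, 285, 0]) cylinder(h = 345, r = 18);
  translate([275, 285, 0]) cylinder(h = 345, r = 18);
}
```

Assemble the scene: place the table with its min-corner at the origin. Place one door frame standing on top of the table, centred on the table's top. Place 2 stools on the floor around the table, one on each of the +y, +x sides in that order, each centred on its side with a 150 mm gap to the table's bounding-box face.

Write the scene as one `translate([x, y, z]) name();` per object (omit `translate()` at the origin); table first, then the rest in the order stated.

table();
translate([228, 319, 771]) door_frame();
translate([652, 971, 0]) stool();
translate([1747, 259, 0]) stool();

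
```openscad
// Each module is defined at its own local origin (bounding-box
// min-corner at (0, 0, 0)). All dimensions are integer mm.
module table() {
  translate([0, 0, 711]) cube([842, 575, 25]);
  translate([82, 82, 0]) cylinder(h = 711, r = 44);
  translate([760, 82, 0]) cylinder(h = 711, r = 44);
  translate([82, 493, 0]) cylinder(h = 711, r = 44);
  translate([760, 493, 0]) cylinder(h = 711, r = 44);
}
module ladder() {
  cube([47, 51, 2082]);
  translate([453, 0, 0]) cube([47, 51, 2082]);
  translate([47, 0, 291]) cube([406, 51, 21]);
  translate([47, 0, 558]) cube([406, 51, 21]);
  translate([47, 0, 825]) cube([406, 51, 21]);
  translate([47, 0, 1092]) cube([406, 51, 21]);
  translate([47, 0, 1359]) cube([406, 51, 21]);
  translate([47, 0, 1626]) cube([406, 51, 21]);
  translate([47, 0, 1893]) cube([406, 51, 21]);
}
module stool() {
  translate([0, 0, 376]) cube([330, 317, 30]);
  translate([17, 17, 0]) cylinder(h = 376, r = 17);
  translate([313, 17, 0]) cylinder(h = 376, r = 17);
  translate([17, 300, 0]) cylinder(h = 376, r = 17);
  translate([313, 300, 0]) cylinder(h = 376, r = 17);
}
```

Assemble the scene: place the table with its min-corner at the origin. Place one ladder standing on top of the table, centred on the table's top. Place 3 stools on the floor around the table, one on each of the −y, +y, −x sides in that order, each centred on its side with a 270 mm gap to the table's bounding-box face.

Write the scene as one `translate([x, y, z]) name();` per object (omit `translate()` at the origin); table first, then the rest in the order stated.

table();
translate([171, 262, 736]) ladder();
translate([256, -587, 0]) stool();
translate([256, 845, 0]) stool();
translate([-600, 129, 0]) stool();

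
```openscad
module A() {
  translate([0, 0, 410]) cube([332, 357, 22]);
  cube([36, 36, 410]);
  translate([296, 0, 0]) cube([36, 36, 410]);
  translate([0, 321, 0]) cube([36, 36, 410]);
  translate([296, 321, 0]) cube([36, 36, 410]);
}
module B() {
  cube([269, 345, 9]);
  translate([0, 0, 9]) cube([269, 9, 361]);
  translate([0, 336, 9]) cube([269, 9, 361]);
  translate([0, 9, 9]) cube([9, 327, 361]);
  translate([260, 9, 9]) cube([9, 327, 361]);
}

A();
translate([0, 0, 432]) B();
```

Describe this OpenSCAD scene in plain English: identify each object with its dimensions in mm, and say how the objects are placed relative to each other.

A is a simple wooden stool: a rectangular seat 332 mm (x) by 357 mm (y), 22 mm thick, top face at z = 432 mm, on four square legs, each 36×36 mm in cross-section. The legs rest on z = 0, each flush with a corner of the seat.

B is an open-topped rectangular box: outside dimensions 269×345×370 mm, with a uniform wall and base thickness of 9 mm. The base is a full 269×345 slab on the floor; four walls sit on top of the base. The front and back walls (the −y and +y sides) span the full width; the two side walls fit between them.

The open box is on top of the stool.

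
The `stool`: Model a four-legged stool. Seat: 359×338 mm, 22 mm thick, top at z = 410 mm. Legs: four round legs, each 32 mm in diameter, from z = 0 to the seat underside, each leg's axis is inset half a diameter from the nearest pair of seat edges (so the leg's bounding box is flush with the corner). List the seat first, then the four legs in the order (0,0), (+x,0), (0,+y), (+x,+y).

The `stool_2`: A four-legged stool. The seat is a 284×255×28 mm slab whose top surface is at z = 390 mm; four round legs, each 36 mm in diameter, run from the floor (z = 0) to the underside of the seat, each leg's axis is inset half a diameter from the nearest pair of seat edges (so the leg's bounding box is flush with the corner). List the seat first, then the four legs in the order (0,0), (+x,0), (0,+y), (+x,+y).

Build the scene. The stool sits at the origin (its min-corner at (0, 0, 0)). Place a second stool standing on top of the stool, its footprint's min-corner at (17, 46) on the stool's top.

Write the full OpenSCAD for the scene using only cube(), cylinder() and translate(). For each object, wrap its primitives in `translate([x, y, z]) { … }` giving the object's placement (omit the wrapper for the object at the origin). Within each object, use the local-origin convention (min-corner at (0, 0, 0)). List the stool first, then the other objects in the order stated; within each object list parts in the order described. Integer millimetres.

translate([0, 0, 388]) cube([359, 338, 22]);
translate([16, 16, 0]) cylinder(h = 388, r = 16);
translate([343, 16, 0]) cylinder(h = 388, r = 16);
translate([16, 322, 0]) cylinder(h = 388, r = 16);
translate([343, 322, 0]) cylinder(h = 388, r = 16);
translate([17, 46, 410]) {
  translate([0, 0, 362]) cube([284, 255, 28]);
  translate([18, 18, 0]) cylinder(h = 362, r = 18);
  translate([266, 18, 0]) cylinder(h = 362, r = 18);
  translate([18, 237, 0]) cylinder(h = 362, r = 18);
  translate([266, 237, 0]) cylinder(h = 362, r = 18);
}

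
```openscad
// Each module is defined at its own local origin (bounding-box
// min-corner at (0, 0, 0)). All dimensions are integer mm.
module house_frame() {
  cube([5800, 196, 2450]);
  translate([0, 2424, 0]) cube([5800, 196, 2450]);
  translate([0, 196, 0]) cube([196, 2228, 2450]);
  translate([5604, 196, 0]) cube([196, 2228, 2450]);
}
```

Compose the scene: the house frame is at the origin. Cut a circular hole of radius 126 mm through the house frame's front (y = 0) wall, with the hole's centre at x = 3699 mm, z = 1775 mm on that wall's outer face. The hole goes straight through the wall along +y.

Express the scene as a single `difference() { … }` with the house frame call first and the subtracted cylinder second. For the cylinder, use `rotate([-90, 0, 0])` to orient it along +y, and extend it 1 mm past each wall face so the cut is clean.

difference() {
  house_frame();
  translate([3699, -1, 1775]) rotate([-90, 0, 0]) cylinder(h = 198, r = 126);
}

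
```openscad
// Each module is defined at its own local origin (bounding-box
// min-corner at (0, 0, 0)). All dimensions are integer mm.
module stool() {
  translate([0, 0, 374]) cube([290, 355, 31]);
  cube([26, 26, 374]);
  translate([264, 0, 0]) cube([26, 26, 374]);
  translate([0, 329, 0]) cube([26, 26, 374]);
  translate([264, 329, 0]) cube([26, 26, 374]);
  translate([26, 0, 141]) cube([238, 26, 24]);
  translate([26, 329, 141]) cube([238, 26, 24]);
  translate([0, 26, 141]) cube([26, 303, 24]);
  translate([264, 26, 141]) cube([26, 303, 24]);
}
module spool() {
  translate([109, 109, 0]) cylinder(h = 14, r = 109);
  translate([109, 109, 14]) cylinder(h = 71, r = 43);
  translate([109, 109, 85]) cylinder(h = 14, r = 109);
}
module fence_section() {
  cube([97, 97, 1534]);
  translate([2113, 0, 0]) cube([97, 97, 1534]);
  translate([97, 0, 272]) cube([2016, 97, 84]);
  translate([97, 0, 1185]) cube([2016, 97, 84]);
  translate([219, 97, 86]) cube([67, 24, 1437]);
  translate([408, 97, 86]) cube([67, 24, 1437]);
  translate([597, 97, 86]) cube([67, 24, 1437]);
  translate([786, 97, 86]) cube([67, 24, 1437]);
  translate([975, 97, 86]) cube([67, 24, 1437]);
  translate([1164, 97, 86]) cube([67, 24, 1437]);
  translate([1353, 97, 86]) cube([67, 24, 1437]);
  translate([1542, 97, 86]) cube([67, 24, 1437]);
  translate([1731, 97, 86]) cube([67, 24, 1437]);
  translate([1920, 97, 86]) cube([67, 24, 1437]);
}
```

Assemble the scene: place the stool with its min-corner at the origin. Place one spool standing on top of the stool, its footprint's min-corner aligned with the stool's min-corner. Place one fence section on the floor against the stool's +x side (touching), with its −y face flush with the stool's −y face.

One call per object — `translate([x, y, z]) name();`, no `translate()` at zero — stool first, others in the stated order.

stool();
translate([0, 0, 405]) spool();
translate([290, 0, 0]) fence_section();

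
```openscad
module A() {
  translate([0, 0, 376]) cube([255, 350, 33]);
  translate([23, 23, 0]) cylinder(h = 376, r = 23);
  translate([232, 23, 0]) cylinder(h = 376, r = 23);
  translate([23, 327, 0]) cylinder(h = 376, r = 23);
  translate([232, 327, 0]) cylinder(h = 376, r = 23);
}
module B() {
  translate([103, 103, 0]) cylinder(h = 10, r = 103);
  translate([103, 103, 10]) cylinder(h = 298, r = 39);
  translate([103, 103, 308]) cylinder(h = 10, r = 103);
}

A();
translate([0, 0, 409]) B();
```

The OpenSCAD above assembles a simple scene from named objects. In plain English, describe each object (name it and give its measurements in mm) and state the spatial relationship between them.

A is a simple wooden stool: a rectangular seat 255 mm (x) by 350 mm (y), 33 mm thick, top face at z = 409 mm, on four round legs, each 46 mm in diameter. The legs rest on z = 0, each leg's axis is inset half a diameter from the nearest pair of seat edges (so the leg's bounding box is flush with the corner).

B is a spool: two coaxial disc flanges of radius 103 mm and thickness 10 mm, joined by a core cylinder of radius 39 mm and height 298 mm. The lower flange rests on z = 0 and the three cylinders share a vertical axis.

The spool is on top of the stool.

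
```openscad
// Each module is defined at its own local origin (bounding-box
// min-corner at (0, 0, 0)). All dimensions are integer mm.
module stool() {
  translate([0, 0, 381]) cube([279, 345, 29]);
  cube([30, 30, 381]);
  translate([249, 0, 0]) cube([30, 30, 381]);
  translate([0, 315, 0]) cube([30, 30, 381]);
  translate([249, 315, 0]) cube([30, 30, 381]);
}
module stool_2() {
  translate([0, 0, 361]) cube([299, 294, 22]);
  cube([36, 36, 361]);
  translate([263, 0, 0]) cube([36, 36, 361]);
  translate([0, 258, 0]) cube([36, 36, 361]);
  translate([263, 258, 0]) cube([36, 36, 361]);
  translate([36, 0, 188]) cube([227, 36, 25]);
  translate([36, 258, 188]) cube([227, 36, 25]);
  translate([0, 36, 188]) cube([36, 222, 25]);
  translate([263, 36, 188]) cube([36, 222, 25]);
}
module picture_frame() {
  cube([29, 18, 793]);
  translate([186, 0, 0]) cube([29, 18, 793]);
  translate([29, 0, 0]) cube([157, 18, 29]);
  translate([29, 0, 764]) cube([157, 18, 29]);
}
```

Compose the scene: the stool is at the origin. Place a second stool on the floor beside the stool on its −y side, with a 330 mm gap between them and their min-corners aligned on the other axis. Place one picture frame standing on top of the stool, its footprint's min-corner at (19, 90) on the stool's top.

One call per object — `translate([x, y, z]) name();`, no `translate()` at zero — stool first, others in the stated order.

stool();
translate([0, -624, 0]) stool_2();
translate([19, 90, 410]) picture_frame();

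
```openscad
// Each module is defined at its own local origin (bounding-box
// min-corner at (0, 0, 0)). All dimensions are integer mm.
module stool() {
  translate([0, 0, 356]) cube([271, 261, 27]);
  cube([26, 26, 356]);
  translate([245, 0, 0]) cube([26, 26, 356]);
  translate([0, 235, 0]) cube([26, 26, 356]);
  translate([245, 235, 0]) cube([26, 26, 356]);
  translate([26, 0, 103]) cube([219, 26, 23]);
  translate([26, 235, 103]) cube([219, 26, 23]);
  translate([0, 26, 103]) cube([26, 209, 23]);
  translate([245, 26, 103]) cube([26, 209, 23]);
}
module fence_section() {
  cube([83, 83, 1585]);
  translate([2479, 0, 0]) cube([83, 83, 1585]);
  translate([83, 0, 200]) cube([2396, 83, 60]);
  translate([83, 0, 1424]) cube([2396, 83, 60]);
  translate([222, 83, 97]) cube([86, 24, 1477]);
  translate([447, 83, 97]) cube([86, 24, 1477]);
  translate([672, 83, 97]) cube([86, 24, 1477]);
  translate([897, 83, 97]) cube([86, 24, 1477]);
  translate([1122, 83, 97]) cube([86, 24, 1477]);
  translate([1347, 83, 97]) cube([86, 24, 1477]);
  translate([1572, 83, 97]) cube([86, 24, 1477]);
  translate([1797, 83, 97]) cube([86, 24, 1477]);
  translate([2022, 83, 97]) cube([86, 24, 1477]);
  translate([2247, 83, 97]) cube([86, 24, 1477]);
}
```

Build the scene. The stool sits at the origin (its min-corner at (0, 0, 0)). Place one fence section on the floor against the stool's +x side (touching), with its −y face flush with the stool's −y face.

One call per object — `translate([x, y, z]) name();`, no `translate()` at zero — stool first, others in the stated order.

stool();
translate([271, 0, 0]) fence_section();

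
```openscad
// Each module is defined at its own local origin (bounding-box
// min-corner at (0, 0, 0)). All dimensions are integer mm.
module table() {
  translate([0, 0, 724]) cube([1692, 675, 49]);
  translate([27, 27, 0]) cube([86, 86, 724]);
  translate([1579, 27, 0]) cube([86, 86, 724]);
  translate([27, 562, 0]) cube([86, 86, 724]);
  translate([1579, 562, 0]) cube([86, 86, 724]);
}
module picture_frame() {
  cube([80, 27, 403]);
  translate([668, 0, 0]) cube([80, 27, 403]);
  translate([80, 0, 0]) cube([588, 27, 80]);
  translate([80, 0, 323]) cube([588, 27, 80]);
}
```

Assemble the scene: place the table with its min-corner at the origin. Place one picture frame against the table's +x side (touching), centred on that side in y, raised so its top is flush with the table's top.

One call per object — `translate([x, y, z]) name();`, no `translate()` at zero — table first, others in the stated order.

table();
translate([1692, 324, 370]) picture_frame();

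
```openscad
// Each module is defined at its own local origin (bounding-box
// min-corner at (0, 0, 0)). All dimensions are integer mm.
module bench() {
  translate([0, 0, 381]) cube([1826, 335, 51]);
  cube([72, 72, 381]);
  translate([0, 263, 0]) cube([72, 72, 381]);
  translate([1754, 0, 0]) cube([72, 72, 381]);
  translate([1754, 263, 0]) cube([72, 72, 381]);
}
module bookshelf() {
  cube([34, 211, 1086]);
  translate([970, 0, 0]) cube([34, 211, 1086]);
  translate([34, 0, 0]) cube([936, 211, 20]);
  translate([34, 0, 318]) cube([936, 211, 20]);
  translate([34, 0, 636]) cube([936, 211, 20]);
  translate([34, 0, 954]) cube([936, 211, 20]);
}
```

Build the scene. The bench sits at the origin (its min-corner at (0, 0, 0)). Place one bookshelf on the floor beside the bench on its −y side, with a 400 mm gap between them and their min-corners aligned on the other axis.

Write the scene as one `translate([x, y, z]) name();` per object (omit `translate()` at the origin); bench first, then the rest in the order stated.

bench();
translate([0, -611, 0]) bookshelf();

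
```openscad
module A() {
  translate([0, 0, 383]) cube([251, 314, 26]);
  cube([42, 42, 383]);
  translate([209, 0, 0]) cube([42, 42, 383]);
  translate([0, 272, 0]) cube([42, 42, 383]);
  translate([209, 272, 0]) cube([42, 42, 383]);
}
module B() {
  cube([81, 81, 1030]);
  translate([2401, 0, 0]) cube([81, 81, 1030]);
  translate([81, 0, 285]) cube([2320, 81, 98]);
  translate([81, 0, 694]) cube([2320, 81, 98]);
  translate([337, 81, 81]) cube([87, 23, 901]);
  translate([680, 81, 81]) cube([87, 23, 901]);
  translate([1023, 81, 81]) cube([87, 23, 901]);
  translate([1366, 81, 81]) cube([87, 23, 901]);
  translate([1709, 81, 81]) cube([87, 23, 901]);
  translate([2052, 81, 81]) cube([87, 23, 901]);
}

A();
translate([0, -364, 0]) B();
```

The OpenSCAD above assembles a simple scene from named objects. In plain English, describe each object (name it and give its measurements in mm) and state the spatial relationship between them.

A is a simple wooden stool: a rectangular seat 251 mm (x) by 314 mm (y), 26 mm thick, top face at z = 409 mm, on four square legs, each 42×42 mm in cross-section. The legs rest on z = 0, each flush with a corner of the seat.

B is a fence section. Two 81×81 mm posts, 1030 mm tall, stand on the floor with a clear span of 2320 mm between their inner faces. Two horizontal rails of 81×98 mm section span the gap between the posts with their undersides at z = 285 mm and z = 694 mm, flush with the posts' −y face. 6 pickets, each 87 mm wide, 23 mm thick and 901 mm tall, are fixed to the +y face of the rails with their bottoms at z = 81 mm, evenly spaced across the span with equal gaps (rounded down to the nearest mm) at the −x end and between each pair — any rounding remainder accumulates at the +x end.

The fence section is on the floor beside the stool on its −y side.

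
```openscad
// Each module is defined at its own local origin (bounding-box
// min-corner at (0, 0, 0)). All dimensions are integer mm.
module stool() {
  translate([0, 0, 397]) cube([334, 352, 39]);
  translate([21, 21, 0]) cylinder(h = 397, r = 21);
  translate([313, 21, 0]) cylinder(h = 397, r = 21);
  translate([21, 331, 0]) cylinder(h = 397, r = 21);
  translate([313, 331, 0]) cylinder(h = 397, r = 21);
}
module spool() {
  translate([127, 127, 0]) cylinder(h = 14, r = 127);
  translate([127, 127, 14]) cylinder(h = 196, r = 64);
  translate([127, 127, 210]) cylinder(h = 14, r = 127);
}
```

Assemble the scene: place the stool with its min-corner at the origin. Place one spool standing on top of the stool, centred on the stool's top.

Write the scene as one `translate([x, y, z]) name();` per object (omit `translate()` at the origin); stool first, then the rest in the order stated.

stool();
translate([40, 49, 436]) spool();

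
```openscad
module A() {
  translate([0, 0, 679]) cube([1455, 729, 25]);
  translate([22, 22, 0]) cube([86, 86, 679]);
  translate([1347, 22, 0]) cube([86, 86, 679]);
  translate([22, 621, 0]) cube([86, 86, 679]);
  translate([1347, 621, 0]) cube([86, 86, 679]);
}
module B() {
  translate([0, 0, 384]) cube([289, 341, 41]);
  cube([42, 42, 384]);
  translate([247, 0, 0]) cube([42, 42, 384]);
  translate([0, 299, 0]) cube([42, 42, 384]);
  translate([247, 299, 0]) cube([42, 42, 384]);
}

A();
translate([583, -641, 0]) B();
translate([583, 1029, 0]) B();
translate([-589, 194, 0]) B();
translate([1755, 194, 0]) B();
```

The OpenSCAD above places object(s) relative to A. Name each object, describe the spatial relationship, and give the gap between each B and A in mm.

A is a table. B is a stool. Four stools sit around the table at the −y, +y, −x, +x sides. The gap between each stool and the table is 300 mm.

Each stool's nearest face is 300 mm from the table's bounding box.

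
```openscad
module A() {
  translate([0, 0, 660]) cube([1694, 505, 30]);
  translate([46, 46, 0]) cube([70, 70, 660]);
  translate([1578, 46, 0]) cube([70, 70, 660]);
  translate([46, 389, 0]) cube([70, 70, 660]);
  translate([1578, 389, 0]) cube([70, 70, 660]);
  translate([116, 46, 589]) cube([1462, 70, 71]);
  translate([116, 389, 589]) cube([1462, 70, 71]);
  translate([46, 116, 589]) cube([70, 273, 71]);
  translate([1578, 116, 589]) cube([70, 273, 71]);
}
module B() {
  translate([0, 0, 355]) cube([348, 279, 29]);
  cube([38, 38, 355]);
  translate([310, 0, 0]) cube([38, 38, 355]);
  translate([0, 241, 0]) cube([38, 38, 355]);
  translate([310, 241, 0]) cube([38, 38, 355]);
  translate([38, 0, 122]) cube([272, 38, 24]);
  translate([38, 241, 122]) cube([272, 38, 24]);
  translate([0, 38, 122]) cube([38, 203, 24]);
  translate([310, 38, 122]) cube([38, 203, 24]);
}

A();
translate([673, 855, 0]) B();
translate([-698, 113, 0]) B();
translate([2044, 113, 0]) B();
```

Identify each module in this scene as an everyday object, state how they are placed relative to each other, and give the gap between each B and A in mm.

A is a table. B is a stool. Three stools sit around the table at the +y, −x, +x sides. The gap between each stool and the table is 350 mm.

Each stool's nearest face is 350 mm from the table's bounding box.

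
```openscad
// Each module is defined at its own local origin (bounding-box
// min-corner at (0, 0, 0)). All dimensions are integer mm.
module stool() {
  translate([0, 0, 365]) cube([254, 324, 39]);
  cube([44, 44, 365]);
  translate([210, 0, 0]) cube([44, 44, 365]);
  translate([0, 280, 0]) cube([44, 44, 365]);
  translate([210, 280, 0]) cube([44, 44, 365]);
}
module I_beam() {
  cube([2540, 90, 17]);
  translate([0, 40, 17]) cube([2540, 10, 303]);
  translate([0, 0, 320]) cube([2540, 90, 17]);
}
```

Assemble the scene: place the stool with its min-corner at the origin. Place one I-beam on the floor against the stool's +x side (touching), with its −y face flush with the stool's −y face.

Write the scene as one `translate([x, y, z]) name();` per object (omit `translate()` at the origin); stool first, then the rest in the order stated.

stool();
translate([254, 0, 0]) I_beam();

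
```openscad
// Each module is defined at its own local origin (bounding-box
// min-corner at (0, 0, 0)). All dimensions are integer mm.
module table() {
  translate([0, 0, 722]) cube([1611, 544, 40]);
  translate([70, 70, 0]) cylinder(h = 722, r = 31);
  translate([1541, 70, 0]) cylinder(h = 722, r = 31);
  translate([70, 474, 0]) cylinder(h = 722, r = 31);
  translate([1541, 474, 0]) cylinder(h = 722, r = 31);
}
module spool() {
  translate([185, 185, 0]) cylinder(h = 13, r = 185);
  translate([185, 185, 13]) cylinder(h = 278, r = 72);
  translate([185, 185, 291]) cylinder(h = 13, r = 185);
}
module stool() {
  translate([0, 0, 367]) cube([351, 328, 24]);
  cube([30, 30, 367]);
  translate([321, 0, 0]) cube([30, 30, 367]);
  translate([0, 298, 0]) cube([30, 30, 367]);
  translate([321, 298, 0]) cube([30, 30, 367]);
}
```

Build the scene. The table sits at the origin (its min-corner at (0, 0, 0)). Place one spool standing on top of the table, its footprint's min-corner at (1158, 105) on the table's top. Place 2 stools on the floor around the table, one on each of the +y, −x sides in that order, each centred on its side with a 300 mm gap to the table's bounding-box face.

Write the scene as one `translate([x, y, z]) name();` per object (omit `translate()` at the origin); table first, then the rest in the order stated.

table();
translate([1158, 105, 762]) spool();
translate([630, 844, 0]) stool();
translate([-651, 108, 0]) stool();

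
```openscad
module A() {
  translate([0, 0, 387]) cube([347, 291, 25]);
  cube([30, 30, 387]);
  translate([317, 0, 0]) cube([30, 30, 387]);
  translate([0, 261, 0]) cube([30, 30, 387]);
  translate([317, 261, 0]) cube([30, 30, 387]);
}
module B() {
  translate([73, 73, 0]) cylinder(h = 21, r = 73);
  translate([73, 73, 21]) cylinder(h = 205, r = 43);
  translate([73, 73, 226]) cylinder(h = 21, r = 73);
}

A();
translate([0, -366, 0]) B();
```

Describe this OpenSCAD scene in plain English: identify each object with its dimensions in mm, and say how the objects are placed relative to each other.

A is a simple wooden stool: a rectangular seat 347 mm (x) by 291 mm (y), 25 mm thick, top face at z = 412 mm, on four square legs, each 30×30 mm in cross-section. The legs rest on z = 0, each flush with a corner of the seat.

B is a spool: two coaxial disc flanges of radius 73 mm and thickness 21 mm, joined by a core cylinder of radius 43 mm and height 205 mm. The lower flange rests on z = 0 and the three cylinders share a vertical axis.

The spool is on the floor beside the stool on its −y side.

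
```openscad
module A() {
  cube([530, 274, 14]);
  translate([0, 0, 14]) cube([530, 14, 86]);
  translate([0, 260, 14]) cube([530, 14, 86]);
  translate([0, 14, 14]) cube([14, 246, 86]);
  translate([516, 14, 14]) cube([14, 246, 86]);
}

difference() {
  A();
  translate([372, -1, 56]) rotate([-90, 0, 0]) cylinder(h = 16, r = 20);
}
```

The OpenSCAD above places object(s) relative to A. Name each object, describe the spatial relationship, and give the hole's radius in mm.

The subtracted cylinder has r = 20 mm.

A is an open box. The open box has a circular hole through its front wall. The hole's radius is 20 mm.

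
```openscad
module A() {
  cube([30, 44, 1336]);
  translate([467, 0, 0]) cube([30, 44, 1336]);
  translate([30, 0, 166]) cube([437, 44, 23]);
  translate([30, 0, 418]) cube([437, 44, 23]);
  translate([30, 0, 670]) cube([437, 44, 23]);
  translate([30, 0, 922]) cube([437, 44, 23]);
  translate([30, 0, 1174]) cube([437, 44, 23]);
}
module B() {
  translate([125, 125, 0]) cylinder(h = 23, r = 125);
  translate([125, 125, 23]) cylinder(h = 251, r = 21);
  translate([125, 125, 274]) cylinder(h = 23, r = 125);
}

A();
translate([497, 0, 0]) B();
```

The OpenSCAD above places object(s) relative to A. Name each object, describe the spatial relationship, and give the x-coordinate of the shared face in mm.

A is a ladder. B is a spool. The spool is against the ladder's +x side, with their −y faces flush. The x-coordinate of the shared face is 497 mm.

The ladder's +x face and the spool's −x face are both at x = 497 mm.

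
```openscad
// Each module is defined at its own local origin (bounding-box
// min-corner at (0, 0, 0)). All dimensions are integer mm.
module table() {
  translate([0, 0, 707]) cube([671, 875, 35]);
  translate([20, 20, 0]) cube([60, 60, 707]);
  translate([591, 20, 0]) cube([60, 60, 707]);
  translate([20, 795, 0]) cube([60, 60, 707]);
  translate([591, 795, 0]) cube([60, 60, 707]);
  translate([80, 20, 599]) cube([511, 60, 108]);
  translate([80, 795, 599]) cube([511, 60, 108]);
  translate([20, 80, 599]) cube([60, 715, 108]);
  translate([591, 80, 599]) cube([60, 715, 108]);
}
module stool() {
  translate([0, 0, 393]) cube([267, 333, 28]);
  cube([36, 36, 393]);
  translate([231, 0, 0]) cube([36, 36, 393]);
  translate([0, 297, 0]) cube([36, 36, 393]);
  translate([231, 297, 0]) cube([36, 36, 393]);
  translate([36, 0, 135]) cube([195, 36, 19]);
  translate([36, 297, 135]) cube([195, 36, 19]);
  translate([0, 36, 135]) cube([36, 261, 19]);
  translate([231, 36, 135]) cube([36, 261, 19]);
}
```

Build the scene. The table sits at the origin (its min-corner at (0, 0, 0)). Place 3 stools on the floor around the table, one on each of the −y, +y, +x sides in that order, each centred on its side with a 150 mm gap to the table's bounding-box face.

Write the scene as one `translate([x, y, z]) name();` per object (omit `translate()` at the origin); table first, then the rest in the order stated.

table();
translate([202, -483, 0]) stool();
translate([202, 1025, 0]) stool();
translate([821, 271, 0]) stool();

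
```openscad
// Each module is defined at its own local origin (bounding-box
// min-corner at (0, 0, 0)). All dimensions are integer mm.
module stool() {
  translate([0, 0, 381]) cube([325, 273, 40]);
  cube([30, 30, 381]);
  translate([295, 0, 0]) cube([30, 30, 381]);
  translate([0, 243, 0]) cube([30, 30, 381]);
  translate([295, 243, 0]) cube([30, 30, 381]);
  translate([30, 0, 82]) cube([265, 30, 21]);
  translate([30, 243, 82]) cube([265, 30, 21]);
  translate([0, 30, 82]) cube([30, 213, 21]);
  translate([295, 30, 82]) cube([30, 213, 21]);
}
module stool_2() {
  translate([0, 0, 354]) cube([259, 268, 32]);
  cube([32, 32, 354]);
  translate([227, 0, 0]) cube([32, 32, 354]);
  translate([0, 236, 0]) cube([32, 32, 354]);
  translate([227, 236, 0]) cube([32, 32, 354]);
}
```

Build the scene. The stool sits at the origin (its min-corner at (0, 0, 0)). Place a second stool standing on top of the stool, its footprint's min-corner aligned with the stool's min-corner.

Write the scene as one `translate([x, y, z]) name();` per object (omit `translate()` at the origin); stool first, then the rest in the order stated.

stool();
translate([0, 0, 421]) stool_2();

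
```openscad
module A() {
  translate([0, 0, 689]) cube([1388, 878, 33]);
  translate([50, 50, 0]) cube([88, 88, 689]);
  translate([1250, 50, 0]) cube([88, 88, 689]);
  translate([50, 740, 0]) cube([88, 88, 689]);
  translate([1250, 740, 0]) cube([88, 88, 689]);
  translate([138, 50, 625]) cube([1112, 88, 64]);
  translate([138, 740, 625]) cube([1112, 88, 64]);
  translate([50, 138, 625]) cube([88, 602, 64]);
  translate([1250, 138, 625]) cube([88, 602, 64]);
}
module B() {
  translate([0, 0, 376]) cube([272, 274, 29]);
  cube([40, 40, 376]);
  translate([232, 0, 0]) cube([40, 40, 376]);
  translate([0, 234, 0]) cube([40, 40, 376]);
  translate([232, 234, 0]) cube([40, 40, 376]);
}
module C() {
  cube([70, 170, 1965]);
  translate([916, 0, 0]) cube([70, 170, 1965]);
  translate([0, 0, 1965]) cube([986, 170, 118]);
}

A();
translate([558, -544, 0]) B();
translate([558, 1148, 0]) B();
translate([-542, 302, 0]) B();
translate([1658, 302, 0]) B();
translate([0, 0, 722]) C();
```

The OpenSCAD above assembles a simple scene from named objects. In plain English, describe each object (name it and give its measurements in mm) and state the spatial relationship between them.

A is a table with a 1388×878 mm rectangular top, 33 mm thick, top surface at z = 722 mm, supported by four 88×88 mm square legs, each inset 50 mm from the nearest pair of top edges, running from the floor. Four apron rails, 88 mm thick and 64 mm tall, run between adjacent legs with their top edges flush with the underside of the top and their outer faces flush with the legs' outer faces.

B is a four-legged stool. The seat is a 272×274×29 mm slab whose top surface is at z = 405 mm; four square legs, each 40×40 mm in cross-section, run from the floor (z = 0) to the underside of the seat, each flush with a corner of the seat.

C is a rectangular door frame: two vertical jambs of 70×170 mm section, 1965 mm tall, with a clear opening 846 mm wide between their inner faces. A header 118 mm tall and 170 mm deep lies on top of the jambs and spans the full outside width.

Four stools sit around the table at the −y, +y, −x, +x sides. The door frame is on top of the table.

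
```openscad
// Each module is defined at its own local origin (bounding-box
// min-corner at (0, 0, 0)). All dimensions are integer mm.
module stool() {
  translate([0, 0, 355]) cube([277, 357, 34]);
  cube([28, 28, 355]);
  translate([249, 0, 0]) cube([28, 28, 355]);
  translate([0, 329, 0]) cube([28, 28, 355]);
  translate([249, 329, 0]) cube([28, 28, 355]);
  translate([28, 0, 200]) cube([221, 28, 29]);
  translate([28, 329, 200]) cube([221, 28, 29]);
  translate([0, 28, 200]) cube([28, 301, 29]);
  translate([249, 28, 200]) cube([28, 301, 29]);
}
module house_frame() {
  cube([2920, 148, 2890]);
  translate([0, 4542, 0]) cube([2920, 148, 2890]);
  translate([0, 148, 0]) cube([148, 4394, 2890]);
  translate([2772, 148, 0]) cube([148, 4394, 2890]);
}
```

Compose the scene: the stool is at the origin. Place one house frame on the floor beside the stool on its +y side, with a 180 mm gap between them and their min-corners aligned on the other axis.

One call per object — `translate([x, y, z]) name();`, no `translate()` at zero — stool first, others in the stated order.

stool();
translate([0, 537, 0]) house_frame();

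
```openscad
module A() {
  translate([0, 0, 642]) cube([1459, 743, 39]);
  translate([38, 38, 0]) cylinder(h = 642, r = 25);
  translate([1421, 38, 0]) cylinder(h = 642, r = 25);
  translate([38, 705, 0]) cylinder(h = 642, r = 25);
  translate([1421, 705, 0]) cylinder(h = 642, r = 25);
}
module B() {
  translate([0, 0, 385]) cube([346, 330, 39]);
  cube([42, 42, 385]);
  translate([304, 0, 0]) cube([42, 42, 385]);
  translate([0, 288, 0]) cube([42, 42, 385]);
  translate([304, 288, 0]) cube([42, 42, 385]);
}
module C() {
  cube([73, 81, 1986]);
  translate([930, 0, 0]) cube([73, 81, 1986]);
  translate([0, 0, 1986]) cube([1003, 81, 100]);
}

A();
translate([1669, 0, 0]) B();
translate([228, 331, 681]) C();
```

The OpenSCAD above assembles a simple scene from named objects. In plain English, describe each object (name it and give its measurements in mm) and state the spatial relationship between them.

A is a table: top 1459 mm (x) × 743 mm (y), 39 mm thick, upper face at z = 681 mm, on four round legs of 50 mm diameter, each leg's bounding box inset 13 mm from the nearest pair of top edges, running from z = 0 to the bottom of the top.

B is a four-legged stool. The seat is a 346×330×39 mm slab whose top surface is at z = 424 mm; four square legs, each 42×42 mm in cross-section, run from the floor (z = 0) to the underside of the seat, each flush with a corner of the seat.

C is a door frame. The clear opening is 857 mm wide and 1986 mm high. Two 73 mm wide jambs, 81 mm deep, stand either side of the opening from the floor to the top of the opening. A 100 mm thick head sits across the top of both jambs, spanning the full outside width of the frame.

The stool is on the floor beside the table on its +x side. The door frame is on top of the table, centred.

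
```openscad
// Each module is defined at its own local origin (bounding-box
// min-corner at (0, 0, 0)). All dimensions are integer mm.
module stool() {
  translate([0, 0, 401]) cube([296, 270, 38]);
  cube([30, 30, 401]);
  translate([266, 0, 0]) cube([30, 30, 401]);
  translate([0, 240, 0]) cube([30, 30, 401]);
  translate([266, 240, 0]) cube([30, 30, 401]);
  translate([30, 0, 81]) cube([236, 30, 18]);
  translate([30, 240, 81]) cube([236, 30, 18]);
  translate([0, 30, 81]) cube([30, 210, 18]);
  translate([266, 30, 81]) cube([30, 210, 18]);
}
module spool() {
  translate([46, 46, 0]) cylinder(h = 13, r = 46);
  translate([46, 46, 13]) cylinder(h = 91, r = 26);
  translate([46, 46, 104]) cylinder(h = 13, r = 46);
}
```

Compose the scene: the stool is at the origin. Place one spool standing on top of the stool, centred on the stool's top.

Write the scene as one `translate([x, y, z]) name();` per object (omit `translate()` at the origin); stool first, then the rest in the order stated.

stool();
translate([102, 89, 439]) spool();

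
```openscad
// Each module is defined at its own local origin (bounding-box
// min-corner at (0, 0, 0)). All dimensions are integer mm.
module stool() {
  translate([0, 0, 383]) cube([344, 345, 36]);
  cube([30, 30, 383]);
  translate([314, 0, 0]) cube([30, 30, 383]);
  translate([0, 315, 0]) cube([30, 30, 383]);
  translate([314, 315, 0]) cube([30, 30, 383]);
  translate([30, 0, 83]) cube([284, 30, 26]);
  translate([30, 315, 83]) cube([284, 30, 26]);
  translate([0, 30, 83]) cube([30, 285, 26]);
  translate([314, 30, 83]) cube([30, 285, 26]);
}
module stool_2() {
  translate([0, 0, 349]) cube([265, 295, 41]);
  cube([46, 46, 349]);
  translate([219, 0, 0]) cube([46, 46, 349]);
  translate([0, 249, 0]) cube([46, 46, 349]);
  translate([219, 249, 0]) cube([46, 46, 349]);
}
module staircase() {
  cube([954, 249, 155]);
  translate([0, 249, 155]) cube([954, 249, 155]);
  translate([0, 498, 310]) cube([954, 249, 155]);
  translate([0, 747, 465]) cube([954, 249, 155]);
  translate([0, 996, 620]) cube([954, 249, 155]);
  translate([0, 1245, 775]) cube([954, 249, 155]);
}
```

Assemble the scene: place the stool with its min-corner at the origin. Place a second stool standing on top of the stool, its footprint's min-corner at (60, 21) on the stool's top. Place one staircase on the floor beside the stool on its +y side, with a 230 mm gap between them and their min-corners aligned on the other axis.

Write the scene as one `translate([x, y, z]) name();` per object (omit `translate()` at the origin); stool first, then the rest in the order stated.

stool();
translate([60, 21, 419]) stool_2();
translate([0, 575, 0]) staircase();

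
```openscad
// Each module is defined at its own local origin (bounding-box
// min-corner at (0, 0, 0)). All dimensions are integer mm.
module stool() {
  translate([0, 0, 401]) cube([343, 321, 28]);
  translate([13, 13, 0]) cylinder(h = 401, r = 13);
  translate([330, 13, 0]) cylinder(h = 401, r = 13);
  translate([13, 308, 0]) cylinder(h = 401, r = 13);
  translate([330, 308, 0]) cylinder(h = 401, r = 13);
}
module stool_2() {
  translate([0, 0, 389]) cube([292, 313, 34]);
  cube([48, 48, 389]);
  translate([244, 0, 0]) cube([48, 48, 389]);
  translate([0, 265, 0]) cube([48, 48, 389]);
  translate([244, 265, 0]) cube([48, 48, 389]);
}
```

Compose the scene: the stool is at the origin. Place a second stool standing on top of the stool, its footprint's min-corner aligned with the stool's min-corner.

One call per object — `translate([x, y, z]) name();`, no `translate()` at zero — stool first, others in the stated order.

stool();
translate([0, 0, 429]) stool_2();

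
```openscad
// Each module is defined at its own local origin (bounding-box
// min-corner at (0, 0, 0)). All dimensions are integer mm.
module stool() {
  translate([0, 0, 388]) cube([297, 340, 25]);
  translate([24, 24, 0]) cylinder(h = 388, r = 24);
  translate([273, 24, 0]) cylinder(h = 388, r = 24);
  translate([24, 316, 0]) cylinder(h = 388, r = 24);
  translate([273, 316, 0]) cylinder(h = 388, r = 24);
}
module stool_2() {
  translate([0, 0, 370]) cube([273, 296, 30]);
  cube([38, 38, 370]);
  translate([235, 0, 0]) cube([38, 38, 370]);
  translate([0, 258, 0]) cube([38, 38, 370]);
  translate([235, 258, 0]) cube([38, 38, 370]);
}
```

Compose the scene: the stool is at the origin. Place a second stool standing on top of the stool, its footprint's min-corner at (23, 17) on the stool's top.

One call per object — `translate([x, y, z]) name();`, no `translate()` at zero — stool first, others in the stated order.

stool();
translate([23, 17, 413]) stool_2();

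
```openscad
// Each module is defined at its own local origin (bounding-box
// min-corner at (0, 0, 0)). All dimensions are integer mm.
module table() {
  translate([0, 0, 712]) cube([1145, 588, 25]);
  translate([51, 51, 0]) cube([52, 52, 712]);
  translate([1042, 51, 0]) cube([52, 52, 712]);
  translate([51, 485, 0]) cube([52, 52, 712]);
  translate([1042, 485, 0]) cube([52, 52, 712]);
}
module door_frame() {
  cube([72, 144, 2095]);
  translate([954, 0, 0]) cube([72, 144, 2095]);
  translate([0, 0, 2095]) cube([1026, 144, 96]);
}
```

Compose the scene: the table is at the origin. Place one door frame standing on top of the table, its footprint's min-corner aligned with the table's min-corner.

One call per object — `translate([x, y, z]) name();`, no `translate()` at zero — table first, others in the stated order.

table();
translate([0, 0, 737]) door_frame();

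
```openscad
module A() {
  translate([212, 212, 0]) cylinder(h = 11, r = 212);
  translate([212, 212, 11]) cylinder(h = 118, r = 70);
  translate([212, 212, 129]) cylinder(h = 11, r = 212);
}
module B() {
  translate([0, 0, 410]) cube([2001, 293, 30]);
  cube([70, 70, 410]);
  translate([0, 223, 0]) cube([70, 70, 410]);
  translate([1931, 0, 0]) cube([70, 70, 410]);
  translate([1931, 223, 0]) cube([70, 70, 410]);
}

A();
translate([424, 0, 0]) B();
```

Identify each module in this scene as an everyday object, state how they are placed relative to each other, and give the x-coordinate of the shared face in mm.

A is a spool. B is a bench. The bench is against the spool's +x side, with their −y faces flush. The x-coordinate of the shared face is 424 mm.

The spool's +x face and the bench's −x face are both at x = 424 mm.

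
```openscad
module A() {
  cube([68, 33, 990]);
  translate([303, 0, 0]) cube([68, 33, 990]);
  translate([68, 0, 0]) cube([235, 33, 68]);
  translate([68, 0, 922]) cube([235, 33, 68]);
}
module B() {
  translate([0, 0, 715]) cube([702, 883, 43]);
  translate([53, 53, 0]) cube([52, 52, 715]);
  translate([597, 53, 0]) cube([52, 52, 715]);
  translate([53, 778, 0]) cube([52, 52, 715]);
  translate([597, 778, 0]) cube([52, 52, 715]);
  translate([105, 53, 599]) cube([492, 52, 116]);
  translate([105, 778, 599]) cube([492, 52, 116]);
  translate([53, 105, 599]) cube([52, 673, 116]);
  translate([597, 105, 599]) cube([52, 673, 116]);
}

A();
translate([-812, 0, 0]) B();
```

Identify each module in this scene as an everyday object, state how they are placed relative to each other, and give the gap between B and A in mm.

A is a picture frame. B is a table. The table is on the floor beside the picture frame on its −x side. The gap between the table and the picture frame is 110 mm.

The table's nearest face is 110 mm from the picture frame's −x face.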